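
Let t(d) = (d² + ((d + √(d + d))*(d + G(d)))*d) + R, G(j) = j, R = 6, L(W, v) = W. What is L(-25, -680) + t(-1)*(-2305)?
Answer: -11550 - 4610*I*√2 ≈ -11550.0 - 6519.5*I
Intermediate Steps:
t(d) = 6 + d² + 2*d²*(d + √2*√d) (t(d) = (d² + ((d + √(d + d))*(d + d))*d) + 6 = (d² + ((d + √(2*d))*(2*d))*d) + 6 = (d² + ((d + √2*√d)*(2*d))*d) + 6 = (d² + (2*d*(d + √2*√d))*d) + 6 = (d² + 2*d²*(d + √2*√d)) + 6 = 6 + d² + 2*d²*(d + √2*√d))
L(-25, -680) + t(-1)*(-2305) = -25 + (6 + (-1)² + 2*(-1)³ + 2*√2*(-1)^(5/2))*(-2305) = -25 + (6 + 1 + 2*(-1) + 2*√2*I)*(-2305) = -25 + (6 + 1 - 2 + 2*I*√2)*(-2305) = -25 + (5 + 2*I*√2)*(-2305) = -25 + (-11525 - 4610*I*√2) = -11550 - 4610*I*√2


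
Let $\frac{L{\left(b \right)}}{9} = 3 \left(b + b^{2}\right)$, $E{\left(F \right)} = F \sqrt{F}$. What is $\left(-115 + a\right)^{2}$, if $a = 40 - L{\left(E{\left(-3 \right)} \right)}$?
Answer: $408033 + 105948 i \sqrt{3} \approx 4.0803 \cdot 10^{5} + 1.8351 \cdot 10^{5} i$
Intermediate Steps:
$E{\left(F \right)} = F^{\frac{3}{2}}$
$L{\left(b \right)} = 27 b + 27 b^{2}$ ($L{\left(b \right)} = 9 \cdot 3 \left(b + b^{2}\right) = 9 \left(3 b + 3 b^{2}\right) = 27 b + 27 b^{2}$)
$a = 40 + 81 i \sqrt{3} \left(1 - 3 i \sqrt{3}\right)$ ($a = 40 - 27 \left(-3\right)^{\frac{3}{2}} \left(1 + \left(-3\right)^{\frac{3}{2}}\right) = 40 - 27 \left(- 3 i \sqrt{3}\right) \left(1 - 3 i \sqrt{3}\right) = 40 - - 81 i \sqrt{3} \left(1 - 3 i \sqrt{3}\right) = 40 + 81 i \sqrt{3} \left(1 - 3 i \sqrt{3}\right) \approx 769.0 + 140.3 i$)
$\left(-115 + a\right)^{2} = \left(-115 + \left(769 + 81 i \sqrt{3}\right)\right)^{2} = \left(654 + 81 i \sqrt{3}\right)^{2}$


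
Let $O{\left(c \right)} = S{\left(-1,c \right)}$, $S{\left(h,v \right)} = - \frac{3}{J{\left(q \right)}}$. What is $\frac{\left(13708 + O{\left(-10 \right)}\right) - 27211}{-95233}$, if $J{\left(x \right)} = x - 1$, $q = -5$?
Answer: $\frac{27005}{190466} \approx 0.14178$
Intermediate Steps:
$J{\left(x \right)} = -1 + x$
$S{\left(h,v \right)} = \frac{1}{2}$ ($S{\left(h,v \right)} = - \frac{3}{-1 - 5} = - \frac{3}{-6} = \left(-3\right) \left(- \frac{1}{6}\right) = \frac{1}{2}$)
$O{\left(c \right)} = \frac{1}{2}$
$\frac{\left(13708 + O{\left(-10 \right)}\right) - 27211}{-95233} = \frac{\left(13708 + \frac{1}{2}\right) - 27211}{-95233} = \left(\frac{27417}{2} - 27211\right) \left(- \frac{1}{95233}\right) = \left(- \frac{27005}{2}\right) \left(- \frac{1}{95233}\right) = \frac{27005}{190466}$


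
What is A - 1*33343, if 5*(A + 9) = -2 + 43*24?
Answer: -33146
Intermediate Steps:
A = 197 (A = -9 + (-2 + 43*24)/5 = -9 + (-2 + 1032)/5 = -9 + (⅕)*1030 = -9 + 206 = 197)
A - 1*33343 = 197 - 1*33343 = 197 - 33343 = -33146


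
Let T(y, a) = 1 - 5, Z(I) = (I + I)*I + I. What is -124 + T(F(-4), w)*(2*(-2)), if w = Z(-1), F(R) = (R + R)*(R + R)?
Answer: -108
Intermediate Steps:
F(R) = 4*R**2 (F(R) = (2*R)*(2*R) = 4*R**2)
Z(I) = I + 2*I**2 (Z(I) = (2*I)*I + I = 2*I**2 + I = I + 2*I**2)
w = 1 (w = -(1 + 2*(-1)) = -(1 - 2) = -1*(-1) = 1)
T(y, a) = -4
-124 + T(F(-4), w)*(2*(-2)) = -124 - 8*(-2) = -124 - 4*(-4) = -124 + 16 = -108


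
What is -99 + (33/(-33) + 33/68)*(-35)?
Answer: -5507/68 ≈ -80.985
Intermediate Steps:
-99 + (33/(-33) + 33/68)*(-35) = -99 + (33*(-1/33) + 33*(1/68))*(-35) = -99 + (-1 + 33/68)*(-35) = -99 - 35/68*(-35) = -99 + 1225/68 = -5507/68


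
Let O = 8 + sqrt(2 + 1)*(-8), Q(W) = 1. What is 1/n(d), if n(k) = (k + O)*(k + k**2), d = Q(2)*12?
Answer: 5/8112 + sqrt(3)/4056 ≈ 0.0010434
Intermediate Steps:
O = 8 - 8*sqrt(3) (O = 8 + sqrt(3)*(-8) = 8 - 8*sqrt(3) ≈ -5.8564)
d = 12 (d = 1*12 = 12)
n(k) = (k + k**2)*(8 + k - 8*sqrt(3)) (n(k) = (k + (8 - 8*sqrt(3)))*(k + k**2) = (8 + k - 8*sqrt(3))*(k + k**2) = (k + k**2)*(8 + k - 8*sqrt(3)))
1/n(d) = 1/(12*(8 + 12 + 12**2 - 8*sqrt(3) + 8*12*(1 - sqrt(3)))) = 1/(12*(8 + 12 + 144 - 8*sqrt(3) + (96 - 96*sqrt(3)))) = 1/(12*(260 - 104*sqrt(3))) = 1/(3120 - 1248*sqrt(3))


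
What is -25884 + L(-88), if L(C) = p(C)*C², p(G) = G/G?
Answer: -18140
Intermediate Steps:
p(G) = 1
L(C) = C² (L(C) = 1*C² = C²)
-25884 + L(-88) = -25884 + (-88)² = -25884 + 7744 = -18140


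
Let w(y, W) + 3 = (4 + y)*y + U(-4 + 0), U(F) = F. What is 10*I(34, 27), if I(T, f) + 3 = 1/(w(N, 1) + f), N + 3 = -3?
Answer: -475/16 ≈ -29.688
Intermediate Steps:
N = -6 (N = -3 - 3 = -6)
w(y, W) = -7 + y*(4 + y) (w(y, W) = -3 + ((4 + y)*y + (-4 + 0)) = -3 + (y*(4 + y) - 4) = -3 + (-4 + y*(4 + y)) = -7 + y*(4 + y))
I(T, f) = -3 + 1/(5 + f) (I(T, f) = -3 + 1/((-7 + (-6)**2 + 4*(-6)) + f) = -3 + 1/((-7 + 36 - 24) + f) = -3 + 1/(5 + f))
10*I(34, 27) = 10*((-14 - 3*27)/(5 + 27)) = 10*((-14 - 81)/32) = 10*((1/32)*(-95)) = 10*(-95/32) = -475/16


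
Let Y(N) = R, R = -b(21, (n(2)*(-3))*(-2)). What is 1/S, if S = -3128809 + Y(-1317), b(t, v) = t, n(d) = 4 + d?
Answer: -1/3128830 ≈ -3.1961e-7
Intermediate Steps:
R = -21 (R = -1*21 = -21)
Y(N) = -21
S = -3128830 (S = -3128809 - 21 = -3128830)
1/S = 1/(-3128830) = -1/3128830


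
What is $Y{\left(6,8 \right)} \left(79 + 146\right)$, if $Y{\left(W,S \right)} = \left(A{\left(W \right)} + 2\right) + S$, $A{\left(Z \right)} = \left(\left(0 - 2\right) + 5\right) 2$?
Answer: $3600$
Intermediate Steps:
$A{\left(Z \right)} = 6$ ($A{\left(Z \right)} = \left(-2 + 5\right) 2 = 3 \cdot 2 = 6$)
$Y{\left(W,S \right)} = 8 + S$ ($Y{\left(W,S \right)} = \left(6 + 2\right) + S = 8 + S$)
$Y{\left(6,8 \right)} \left(79 + 146\right) = \left(8 + 8\right) \left(79 + 146\right) = 16 \cdot 225 = 3600$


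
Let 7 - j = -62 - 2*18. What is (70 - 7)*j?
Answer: 6615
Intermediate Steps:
j = 105 (j = 7 - (-62 - 2*18) = 7 - (-62 - 1*36) = 7 - (-62 - 36) = 7 - 1*(-98) = 7 + 98 = 105)
(70 - 7)*j = (70 - 7)*105 = 63*105 = 6615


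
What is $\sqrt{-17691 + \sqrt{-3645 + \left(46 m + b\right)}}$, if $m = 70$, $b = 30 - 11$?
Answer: $\sqrt{-17691 + i \sqrt{406}} \approx 0.0757 + 133.01 i$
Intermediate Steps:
$b = 19$ ($b = 30 + \left(-14 + 3\right) = 30 - 11 = 19$)
$\sqrt{-17691 + \sqrt{-3645 + \left(46 m + b\right)}} = \sqrt{-17691 + \sqrt{-3645 + \left(46 \cdot 70 + 19\right)}} = \sqrt{-17691 + \sqrt{-3645 + \left(3220 + 19\right)}} = \sqrt{-17691 + \sqrt{-3645 + 3239}} = \sqrt{-17691 + \sqrt{-406}} = \sqrt{-17691 + i \sqrt{406}}$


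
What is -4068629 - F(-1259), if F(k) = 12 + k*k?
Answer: -5653722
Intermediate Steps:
F(k) = 12 + k²
-4068629 - F(-1259) = -4068629 - (12 + (-1259)²) = -4068629 - (12 + 1585081) = -4068629 - 1*1585093 = -4068629 - 1585093 = -5653722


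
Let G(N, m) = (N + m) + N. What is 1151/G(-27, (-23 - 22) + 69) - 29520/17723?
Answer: -21284773/531690 ≈ -40.032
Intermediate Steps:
G(N, m) = m + 2*N
1151/G(-27, (-23 - 22) + 69) - 29520/17723 = 1151/(((-23 - 22) + 69) + 2*(-27)) - 29520/17723 = 1151/((-45 + 69) - 54) - 29520*1/17723 = 1151/(24 - 54) - 29520/17723 = 1151/(-30) - 29520/17723 = 1151*(-1/30) - 29520/17723 = -1151/30 - 29520/17723 = -21284773/531690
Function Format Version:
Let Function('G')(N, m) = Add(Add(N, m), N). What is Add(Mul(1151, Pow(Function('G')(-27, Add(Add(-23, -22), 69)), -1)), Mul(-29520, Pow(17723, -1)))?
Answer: Rational(-21284773, 531690) ≈ -40.032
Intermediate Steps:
Function('G')(N, m) = Add(m, Mul(2, N))
Add(Mul(1151, Pow(Function('G')(-27, Add(Add(-23, -22), 69)), -1)), Mul(-29520, Pow(17723, -1))) = Add(Mul(1151, Pow(Add(Add(Add(-23, -22), 69), Mul(2, -27)), -1)), Mul(-29520, Pow(17723, -1))) = Add(Mul(1151, Pow(Add(Add(-45, 69), -54), -1)), Mul(-29520, Rational(1, 17723))) = Add(Mul(1151, Pow(Add(24, -54), -1)), Rational(-29520, 17723)) = Add(Mul(1151, Pow(-30, -1)), Rational(-29520, 17723)) = Add(Mul(1151, Rational(-1, 30)), Rational(-29520, 17723)) = Add(Rational(-1151, 30), Rational(-29520, 17723)) = Rational(-21284773, 531690)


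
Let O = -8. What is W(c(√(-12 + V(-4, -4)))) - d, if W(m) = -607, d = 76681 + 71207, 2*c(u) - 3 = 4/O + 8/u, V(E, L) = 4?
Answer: -148495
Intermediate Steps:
c(u) = 5/4 + 4/u (c(u) = 3/2 + (4/(-8) + 8/u)/2 = 3/2 + (4*(-⅛) + 8/u)/2 = 3/2 + (-½ + 8/u)/2 = 3/2 + (-¼ + 4/u) = 5/4 + 4/u)
d = 147888
W(c(√(-12 + V(-4, -4)))) - d = -607 - 1*147888 = -607 - 147888 = -148495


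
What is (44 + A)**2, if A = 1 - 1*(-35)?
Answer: 6400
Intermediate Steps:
A = 36 (A = 1 + 35 = 36)
(44 + A)**2 = (44 + 36)**2 = 80**2 = 6400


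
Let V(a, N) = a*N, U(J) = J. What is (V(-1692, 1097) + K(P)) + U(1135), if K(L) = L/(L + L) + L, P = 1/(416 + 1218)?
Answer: -1515525604/817 ≈ -1.8550e+6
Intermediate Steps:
V(a, N) = N*a
P = 1/1634 ≈ 0.00061200
K(L) = ½ + L (K(L) = L/((2*L)) + L = L*(1/(2*L)) + L = ½ + L)
(V(-1692, 1097) + K(P)) + U(1135) = (1097*(-1692) + (½ + 1/1634)) + 1135 = (-1856124 + 409/817) + 1135 = -1516452899/817 + 1135 = -1515525604/817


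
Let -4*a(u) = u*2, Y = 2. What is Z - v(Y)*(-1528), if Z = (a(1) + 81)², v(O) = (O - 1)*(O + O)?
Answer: 50369/4 ≈ 12592.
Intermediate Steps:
a(u) = -u/2 (a(u) = -u*2/4 = -u/2)
v(O) = 2*O*(-1 + O) (v(O) = (-1 + O)*(2*O) = 2*O*(-1 + O))
Z = 25921/4 (Z = (-½*1 + 81)² = (-½ + 81)² = (161/2)² = 25921/4 ≈ 6480.3)
Z - v(Y)*(-1528) = 25921/4 - 2*2*(-1 + 2)*(-1528) = 25921/4 - 2*2*1*(-1528) = 25921/4 - 4*(-1528) = 25921/4 - 1*(-6112) = 25921/4 + 6112 = 50369/4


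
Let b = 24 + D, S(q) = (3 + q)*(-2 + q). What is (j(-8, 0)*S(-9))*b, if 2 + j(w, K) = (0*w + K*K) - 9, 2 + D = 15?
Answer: -26862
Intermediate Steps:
D = 13 (D = -2 + 15 = 13)
S(q) = (-2 + q)*(3 + q)
b = 37 (b = 24 + 13 = 37)
j(w, K) = -11 + K² (j(w, K) = -2 + ((0*w + K*K) - 9) = -2 + ((0 + K²) - 9) = -2 + (K² - 9) = -2 + (-9 + K²) = -11 + K²)
(j(-8, 0)*S(-9))*b = ((-11 + 0²)*(-6 - 9 + (-9)²))*37 = ((-11 + 0)*(-6 - 9 + 81))*37 = -11*66*37 = -726*37 = -26862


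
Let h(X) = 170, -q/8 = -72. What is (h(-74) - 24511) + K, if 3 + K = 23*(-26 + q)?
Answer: -11694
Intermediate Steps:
q = 576 (q = -8*(-72) = 576)
K = 12647 (K = -3 + 23*(-26 + 576) = -3 + 23*550 = -3 + 12650 = 12647)
(h(-74) - 24511) + K = (170 - 24511) + 12647 = -24341 + 12647 = -11694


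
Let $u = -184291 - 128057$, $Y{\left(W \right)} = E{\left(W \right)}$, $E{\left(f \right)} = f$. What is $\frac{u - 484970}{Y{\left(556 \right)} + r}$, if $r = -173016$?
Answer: $\frac{398659}{86230} \approx 4.6232$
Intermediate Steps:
$Y{\left(W \right)} = W$
$u = -312348$ ($u = -184291 - 128057 = -312348$)
$\frac{u - 484970}{Y{\left(556 \right)} + r} = \frac{-312348 - 484970}{556 - 173016} = - \frac{797318}{-172460} = \left(-797318\right) \left(- \frac{1}{172460}\right) = \frac{398659}{86230}$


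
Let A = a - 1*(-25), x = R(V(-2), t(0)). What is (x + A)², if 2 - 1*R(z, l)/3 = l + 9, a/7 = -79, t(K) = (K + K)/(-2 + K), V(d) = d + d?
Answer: 301401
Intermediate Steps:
V(d) = 2*d
t(K) = 2*K/(-2 + K) (t(K) = (2*K)/(-2 + K) = 2*K/(-2 + K))
a = -553 (a = 7*(-79) = -553)
R(z, l) = -21 - 3*l (R(z, l) = 6 - 3*(l + 9) = 6 - 3*(9 + l) = 6 + (-27 - 3*l) = -21 - 3*l)
x = -21 (x = -21 - 6*0/(-2 + 0) = -21 - 6*0/(-2) = -21 - 6*0*(-1)/2 = -21 - 3*0 = -21 + 0 = -21)
A = -528 (A = -553 - 1*(-25) = -553 + 25 = -528)
(x + A)² = (-21 - 528)² = (-549)² = 301401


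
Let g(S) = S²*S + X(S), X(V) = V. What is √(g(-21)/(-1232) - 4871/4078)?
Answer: √51027455314/89716 ≈ 2.5179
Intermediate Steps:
g(S) = S + S³ (g(S) = S²*S + S = S³ + S = S + S³)
√(g(-21)/(-1232) - 4871/4078) = √((-21 + (-21)³)/(-1232) - 4871/4078) = √((-21 - 9261)*(-1/1232) - 4871*1/4078) = √(-9282*(-1/1232) - 4871/4078) = √(663/88 - 4871/4078) = √(1137533/179432) = √51027455314/89716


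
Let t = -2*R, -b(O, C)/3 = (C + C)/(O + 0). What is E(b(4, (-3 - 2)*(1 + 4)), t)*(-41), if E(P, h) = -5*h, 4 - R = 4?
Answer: 0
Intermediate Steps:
R = 0 (R = 4 - 1*4 = 4 - 4 = 0)
b(O, C) = -6*C/O (b(O, C) = -3*(C + C)/(O + 0) = -3*2*C/O = -6*C/O)
t = 0 (t = -2*0 = 0)
E(b(4, (-3 - 2)*(1 + 4)), t)*(-41) = -5*0*(-41) = 0*(-41) = 0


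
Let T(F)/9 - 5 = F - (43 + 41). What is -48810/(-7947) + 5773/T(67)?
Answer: -4511839/95364 ≈ -47.312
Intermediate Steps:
T(F) = -711 + 9*F (T(F) = 45 + 9*(F - (43 + 41)) = 45 + 9*(F - 1*84) = 45 + 9*(F - 84) = 45 + 9*(-84 + F) = 45 + (-756 + 9*F) = -711 + 9*F)
-48810/(-7947) + 5773/T(67) = -48810/(-7947) + 5773/(-711 + 9*67) = -48810*(-1/7947) + 5773/(-711 + 603) = 16270/2649 + 5773/(-108) = 16270/2649 + 5773*(-1/108) = 16270/2649 - 5773/108 = -4511839/95364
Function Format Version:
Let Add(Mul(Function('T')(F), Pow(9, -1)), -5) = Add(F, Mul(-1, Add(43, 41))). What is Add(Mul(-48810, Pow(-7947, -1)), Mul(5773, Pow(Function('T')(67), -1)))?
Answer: Rational(-4511839, 95364) ≈ -47.312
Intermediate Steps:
Function('T')(F) = Add(-711, Mul(9, F)) (Function('T')(F) = Add(45, Mul(9, Add(F, Mul(-1, Add(43, 41))))) = Add(45, Mul(9, Add(F, Mul(-1, 84)))) = Add(45, Mul(9, Add(F, -84))) = Add(45, Mul(9, Add(-84, F))) = Add(45, Add(-756, Mul(9, F))) = Add(-711, Mul(9, F)))
Add(Mul(-48810, Pow(-7947, -1)), Mul(5773, Pow(Function('T')(67), -1))) = Add(Mul(-48810, Pow(-7947, -1)), Mul(5773, Pow(Add(-711, Mul(9, 67)), -1))) = Add(Mul(-48810, Rational(-1, 7947)), Mul(5773, Pow(Add(-711, 603), -1))) = Add(Rational(16270, 2649), Mul(5773, Pow(-108, -1))) = Add(Rational(16270, 2649), Mul(5773, Rational(-1, 108))) = Add(Rational(16270, 2649), Rational(-5773, 108)) = Rational(-4511839, 95364)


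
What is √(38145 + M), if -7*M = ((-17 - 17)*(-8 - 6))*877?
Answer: I*√21491 ≈ 146.6*I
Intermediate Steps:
M = -59636 (M = -(-17 - 17)*(-8 - 6)*877/7 = -(-34*(-14))*877/7 = -68*877 = -⅐*417452 = -59636)
√(38145 + M) = √(38145 - 59636) = √(-21491) = I*√21491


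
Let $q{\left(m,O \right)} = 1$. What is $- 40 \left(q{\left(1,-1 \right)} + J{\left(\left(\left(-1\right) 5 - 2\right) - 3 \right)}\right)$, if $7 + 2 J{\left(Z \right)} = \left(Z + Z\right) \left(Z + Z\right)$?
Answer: $-7900$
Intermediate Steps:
$J{\left(Z \right)} = - \frac{7}{2} + 2 Z^{2}$ ($J{\left(Z \right)} = - \frac{7}{2} + \frac{\left(Z + Z\right) \left(Z + Z\right)}{2} = - \frac{7}{2} + \frac{2 Z 2 Z}{2} = - \frac{7}{2} + \frac{4 Z^{2}}{2} = - \frac{7}{2} + 2 Z^{2}$)
$- 40 \left(q{\left(1,-1 \right)} + J{\left(\left(\left(-1\right) 5 - 2\right) - 3 \right)}\right) = - 40 \left(1 - \left(\frac{7}{2} - 2 \left(\left(\left(-1\right) 5 - 2\right) - 3\right)^{2}\right)\right) = - 40 \left(1 - \left(\frac{7}{2} - 2 \left(\left(-5 - 2\right) - 3\right)^{2}\right)\right) = - 40 \left(1 - \left(\frac{7}{2} - 2 \left(-7 - 3\right)^{2}\right)\right) = - 40 \left(1 - \left(\frac{7}{2} - 2 \left(-10\right)^{2}\right)\right) = - 40 \left(1 + \left(- \frac{7}{2} + 2 \cdot 100\right)\right) = - 40 \left(1 + \left(- \frac{7}{2} + 200\right)\right) = - 40 \left(1 + \frac{393}{2}\right) = \left(-40\right) \frac{395}{2} = -7900$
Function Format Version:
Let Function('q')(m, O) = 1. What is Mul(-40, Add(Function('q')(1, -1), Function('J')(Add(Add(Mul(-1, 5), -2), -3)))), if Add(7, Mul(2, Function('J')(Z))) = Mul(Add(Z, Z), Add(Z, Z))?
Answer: -7900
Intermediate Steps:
Function('J')(Z) = Add(Rational(-7, 2), Mul(2, Pow(Z, 2))) (Function('J')(Z) = Add(Rational(-7, 2), Mul(Rational(1, 2), Mul(Add(Z, Z), Add(Z, Z)))) = Add(Rational(-7, 2), Mul(Rational(1, 2), Mul(Mul(2, Z), Mul(2, Z)))) = Add(Rational(-7, 2), Mul(Rational(1, 2), Mul(4, Pow(Z, 2)))) = Add(Rational(-7, 2), Mul(2, Pow(Z, 2))))
Mul(-40, Add(Function('q')(1, -1), Function('J')(Add(Add(Mul(-1, 5), -2), -3)))) = Mul(-40, Add(1, Add(Rational(-7, 2), Mul(2, Pow(Add(Add(Mul(-1, 5), -2), -3), 2))))) = Mul(-40, Add(1, Add(Rational(-7, 2), Mul(2, Pow(Add(Add(-5, -2), -3), 2))))) = Mul(-40, Add(1, Add(Rational(-7, 2), Mul(2, Pow(Add(-7, -3), 2))))) = Mul(-40, Add(1, Add(Rational(-7, 2), Mul(2, Pow(-10, 2))))) = Mul(-40, Add(1, Add(Rational(-7, 2), Mul(2, 100)))) = Mul(-40, Add(1, Add(Rational(-7, 2), 200))) = Mul(-40, Add(1, Rational(393, 2))) = Mul(-40, Rational(395, 2)) = -7900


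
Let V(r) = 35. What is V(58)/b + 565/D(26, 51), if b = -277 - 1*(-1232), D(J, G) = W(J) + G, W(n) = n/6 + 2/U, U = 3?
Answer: 108307/10696 ≈ 10.126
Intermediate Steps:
W(n) = ⅔ + n/6 (W(n) = n/6 + 2/3 = n*(⅙) + 2*(⅓) = n/6 + ⅔ = ⅔ + n/6)
D(J, G) = ⅔ + G + J/6 (D(J, G) = (⅔ + J/6) + G = ⅔ + G + J/6)
b = 955 (b = -277 + 1232 = 955)
V(58)/b + 565/D(26, 51) = 35/955 + 565/(⅔ + 51 + (⅙)*26) = 35*(1/955) + 565/(⅔ + 51 + 13/3) = 7/191 + 565/56 = 108307/10696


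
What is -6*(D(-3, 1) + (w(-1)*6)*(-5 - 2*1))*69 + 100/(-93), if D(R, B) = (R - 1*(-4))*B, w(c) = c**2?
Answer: 1578482/93 ≈ 16973.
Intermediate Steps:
D(R, B) = B*(4 + R) (D(R, B) = (R + 4)*B = (4 + R)*B = B*(4 + R))
-6*(D(-3, 1) + (w(-1)*6)*(-5 - 2*1))*69 + 100/(-93) = -6*(1*(4 - 3) + ((-1)**2*6)*(-5 - 2*1))*69 + 100/(-93) = -6*(1*1 + (1*6)*(-5 - 2))*69 + 100*(-1/93) = -6*(1 + 6*(-7))*69 - 100/93 = -6*(1 - 42)*69 - 100/93 = -6*(-41)*69 - 100/93 = 246*69 - 100/93 = 16974 - 100/93 = 1578482/93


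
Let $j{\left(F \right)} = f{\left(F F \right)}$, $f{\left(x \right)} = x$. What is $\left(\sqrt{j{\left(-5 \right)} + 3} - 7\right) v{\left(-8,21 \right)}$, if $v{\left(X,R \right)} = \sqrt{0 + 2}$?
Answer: $\sqrt{2} \left(-7 + 2 \sqrt{7}\right) \approx -2.4162$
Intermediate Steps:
$j{\left(F \right)} = F^{2}$ ($j{\left(F \right)} = F F = F^{2}$)
$v{\left(X,R \right)} = \sqrt{2}$
$\left(\sqrt{j{\left(-5 \right)} + 3} - 7\right) v{\left(-8,21 \right)} = \left(\sqrt{\left(-5\right)^{2} + 3} - 7\right) \sqrt{2} = \left(\sqrt{25 + 3} - 7\right) \sqrt{2} = \left(\sqrt{28} - 7\right) \sqrt{2} = \left(2 \sqrt{7} - 7\right) \sqrt{2} = \left(-7 + 2 \sqrt{7}\right) \sqrt{2} = \sqrt{2} \left(-7 + 2 \sqrt{7}\right)$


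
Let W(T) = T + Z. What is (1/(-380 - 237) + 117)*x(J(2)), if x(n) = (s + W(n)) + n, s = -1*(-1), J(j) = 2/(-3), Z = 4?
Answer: 794068/1851 ≈ 428.99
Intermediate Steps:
J(j) = -⅔ (J(j) = 2*(-⅓) = -⅔)
W(T) = 4 + T (W(T) = T + 4 = 4 + T)
s = 1
x(n) = 5 + 2*n (x(n) = (1 + (4 + n)) + n = (5 + n) + n = 5 + 2*n)
(1/(-380 - 237) + 117)*x(J(2)) = (1/(-380 - 237) + 117)*(5 + 2*(-⅔)) = (1/(-617) + 117)*(5 - 4/3) = (-1/617 + 117)*(11/3) = (72188/617)*(11/3) = 794068/1851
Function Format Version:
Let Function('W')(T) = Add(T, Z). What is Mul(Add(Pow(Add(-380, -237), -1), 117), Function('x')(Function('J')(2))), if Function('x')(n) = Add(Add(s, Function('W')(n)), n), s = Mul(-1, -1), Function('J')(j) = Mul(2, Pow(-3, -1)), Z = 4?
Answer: Rational(794068, 1851) ≈ 428.99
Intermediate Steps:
Function('J')(j) = Rational(-2, 3) (Function('J')(j) = Mul(2, Rational(-1, 3)) = Rational(-2, 3))
Function('W')(T) = Add(4, T) (Function('W')(T) = Add(T, 4) = Add(4, T))
s = 1
Function('x')(n) = Add(5, Mul(2, n)) (Function('x')(n) = Add(Add(1, Add(4, n)), n) = Add(Add(5, n), n) = Add(5, Mul(2, n)))
Mul(Add(Pow(Add(-380, -237), -1), 117), Function('x')(Function('J')(2))) = Mul(Add(Pow(Add(-380, -237), -1), 117), Add(5, Mul(2, Rational(-2, 3)))) = Mul(Add(Pow(-617, -1), 117), Add(5, Rational(-4, 3))) = Mul(Add(Rational(-1, 617), 117), Rational(11, 3)) = Mul(Rational(72188, 617), Rational(11, 3)) = Rational(794068, 1851)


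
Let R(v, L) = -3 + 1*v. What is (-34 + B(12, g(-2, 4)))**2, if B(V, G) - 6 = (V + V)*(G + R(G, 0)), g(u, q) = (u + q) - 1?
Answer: 2704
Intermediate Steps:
R(v, L) = -3 + v
g(u, q) = -1 + q + u (g(u, q) = (q + u) - 1 = -1 + q + u)
B(V, G) = 6 + 2*V*(-3 + 2*G) (B(V, G) = 6 + (V + V)*(G + (-3 + G)) = 6 + (2*V)*(-3 + 2*G) = 6 + 2*V*(-3 + 2*G))
(-34 + B(12, g(-2, 4)))**2 = (-34 + (6 - 6*12 + 4*(-1 + 4 - 2)*12))**2 = (-34 + (6 - 72 + 4*1*12))**2 = (-34 + (6 - 72 + 48))**2 = (-34 - 18)**2 = (-52)**2 = 2704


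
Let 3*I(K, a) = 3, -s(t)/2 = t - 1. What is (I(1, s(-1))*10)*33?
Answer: 330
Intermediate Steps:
s(t) = 2 - 2*t (s(t) = -2*(t - 1) = -2*(-1 + t) = 2 - 2*t)
I(K, a) = 1 (I(K, a) = (⅓)*3 = 1)
(I(1, s(-1))*10)*33 = (1*10)*33 = 10*33 = 330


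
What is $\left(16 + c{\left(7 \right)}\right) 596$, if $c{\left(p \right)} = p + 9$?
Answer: $19072$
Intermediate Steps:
$c{\left(p \right)} = 9 + p$
$\left(16 + c{\left(7 \right)}\right) 596 = \left(16 + \left(9 + 7\right)\right) 596 = \left(16 + 16\right) 596 = 32 \cdot 596 = 19072$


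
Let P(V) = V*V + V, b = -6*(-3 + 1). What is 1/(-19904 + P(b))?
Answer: -1/19748 ≈ -5.0638e-5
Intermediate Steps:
b = 12 (b = -6*(-2) = 12)
P(V) = V + V² (P(V) = V² + V = V + V²)
1/(-19904 + P(b)) = 1/(-19904 + 12*(1 + 12)) = 1/(-19904 + 12*13) = 1/(-19904 + 156) = 1/(-19748) = -1/19748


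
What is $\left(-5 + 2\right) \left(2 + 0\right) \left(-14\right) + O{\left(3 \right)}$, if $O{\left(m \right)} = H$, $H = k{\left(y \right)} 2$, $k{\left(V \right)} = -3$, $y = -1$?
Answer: $78$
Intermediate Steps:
$H = -6$ ($H = \left(-3\right) 2 = -6$)
$O{\left(m \right)} = -6$
$\left(-5 + 2\right) \left(2 + 0\right) \left(-14\right) + O{\left(3 \right)} = \left(-5 + 2\right) \left(2 + 0\right) \left(-14\right) - 6 = \left(-3\right) 2 \left(-14\right) - 6 = \left(-6\right) \left(-14\right) - 6 = 84 - 6 = 78$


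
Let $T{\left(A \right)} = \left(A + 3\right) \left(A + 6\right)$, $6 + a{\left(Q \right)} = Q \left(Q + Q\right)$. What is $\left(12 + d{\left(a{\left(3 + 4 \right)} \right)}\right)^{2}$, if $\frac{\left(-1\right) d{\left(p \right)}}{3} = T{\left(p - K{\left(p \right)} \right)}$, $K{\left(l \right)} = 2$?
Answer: $716739984$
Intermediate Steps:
$a{\left(Q \right)} = -6 + 2 Q^{2}$ ($a{\left(Q \right)} = -6 + Q \left(Q + Q\right) = -6 + Q 2 Q = -6 + 2 Q^{2}$)
$T{\left(A \right)} = \left(3 + A\right) \left(6 + A\right)$
$d{\left(p \right)} = - 27 p - 3 \left(-2 + p\right)^{2}$ ($d{\left(p \right)} = - 3 \left(18 + \left(p - 2\right)^{2} + 9 \left(p - 2\right)\right) = - 3 \left(18 + \left(-2 + p\right)^{2} + 9 \left(-2 + p\right)\right) = - 3 \left(18 + \left(-2 + p\right)^{2} + \left(-18 + 9 p\right)\right) = - 3 \left(\left(-2 + p\right)^{2} + 9 p\right) = - 27 p - 3 \left(-2 + p\right)^{2}$)
$\left(12 + d{\left(a{\left(3 + 4 \right)} \right)}\right)^{2} = \left(12 - \left(3 \left(-2 - \left(6 - 2 \left(3 + 4\right)^{2}\right)\right)^{2} + 27 \left(-6 + 2 \left(3 + 4\right)^{2}\right)\right)\right)^{2} = \left(12 - \left(3 \left(-2 - \left(6 - 2 \cdot 7^{2}\right)\right)^{2} + 27 \left(-6 + 2 \cdot 7^{2}\right)\right)\right)^{2} = \left(12 - \left(3 \left(-2 + \left(-6 + 2 \cdot 49\right)\right)^{2} + 27 \left(-6 + 2 \cdot 49\right)\right)\right)^{2} = \left(12 - \left(3 \left(-2 + \left(-6 + 98\right)\right)^{2} + 27 \left(-6 + 98\right)\right)\right)^{2} = \left(12 - \left(2484 + 3 \left(-2 + 92\right)^{2}\right)\right)^{2} = \left(12 - \left(2484 + 3 \cdot 90^{2}\right)\right)^{2} = \left(12 - 26784\right)^{2} = \left(-26772\right)^{2} = 716739984$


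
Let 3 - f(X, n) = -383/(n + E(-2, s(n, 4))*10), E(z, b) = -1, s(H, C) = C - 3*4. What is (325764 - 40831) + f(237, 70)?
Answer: 17096543/60 ≈ 2.8494e+5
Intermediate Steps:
s(H, C) = -12 + C (s(H, C) = C - 12 = -12 + C)
f(X, n) = 3 + 383/(-10 + n) (f(X, n) = 3 - (-383)/(n - 1*10) = 3 - (-383)/(n - 10) = 3 - (-383)/(-10 + n) = 3 + 383/(-10 + n))
(325764 - 40831) + f(237, 70) = (325764 - 40831) + (353 + 3*70)/(-10 + 70) = 284933 + (353 + 210)/60 = 284933 + (1/60)*563 = 284933 + 563/60 = 17096543/60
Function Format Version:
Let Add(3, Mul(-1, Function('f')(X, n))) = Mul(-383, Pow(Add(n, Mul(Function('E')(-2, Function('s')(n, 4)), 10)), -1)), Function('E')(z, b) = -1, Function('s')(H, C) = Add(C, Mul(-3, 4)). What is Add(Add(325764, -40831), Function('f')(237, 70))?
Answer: Rational(17096543, 60) ≈ 2.8494e+5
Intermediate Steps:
Function('s')(H, C) = Add(-12, C) (Function('s')(H, C) = Add(C, -12) = Add(-12, C))
Function('f')(X, n) = Add(3, Mul(383, Pow(Add(-10, n), -1))) (Function('f')(X, n) = Add(3, Mul(-1, Mul(-383, Pow(Add(n, Mul(-1, 10)), -1)))) = Add(3, Mul(-1, Mul(-383, Pow(Add(n, -10), -1)))) = Add(3, Mul(-1, Mul(-383, Pow(Add(-10, n), -1)))) = Add(3, Mul(383, Pow(Add(-10, n), -1))))
Add(Add(325764, -40831), Function('f')(237, 70)) = Add(Add(325764, -40831), Mul(Pow(Add(-10, 70), -1), Add(353, Mul(3, 70)))) = Add(284933, Mul(Pow(60, -1), Add(353, 210))) = Add(284933, Mul(Rational(1, 60), 563)) = Add(284933, Rational(563, 60)) = Rational(17096543, 60)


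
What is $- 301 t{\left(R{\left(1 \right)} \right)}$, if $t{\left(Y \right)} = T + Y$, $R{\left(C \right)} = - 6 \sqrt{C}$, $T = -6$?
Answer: $3612$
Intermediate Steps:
$t{\left(Y \right)} = -6 + Y$
$- 301 t{\left(R{\left(1 \right)} \right)} = - 301 \left(-6 - 6 \sqrt{1}\right) = - 301 \left(-6 - 6\right) = \left(-301\right) \left(-12\right) = 3612$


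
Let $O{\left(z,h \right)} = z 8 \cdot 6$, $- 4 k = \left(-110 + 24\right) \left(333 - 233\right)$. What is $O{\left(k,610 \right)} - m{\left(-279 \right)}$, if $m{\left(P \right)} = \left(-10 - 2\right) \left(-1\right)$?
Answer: $103188$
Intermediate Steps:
$k = 2150$ ($k = - \frac{\left(-110 + 24\right) \left(333 - 233\right)}{4} = - \frac{\left(-86\right) 100}{4} = \left(- \frac{1}{4}\right) \left(-8600\right) = 2150$)
$O{\left(z,h \right)} = 48 z$ ($O{\left(z,h \right)} = 8 z 6 = 48 z$)
$m{\left(P \right)} = 12$ ($m{\left(P \right)} = \left(-12\right) \left(-1\right) = 12$)
$O{\left(k,610 \right)} - m{\left(-279 \right)} = 48 \cdot 2150 - 12 = 103200 - 12 = 103188$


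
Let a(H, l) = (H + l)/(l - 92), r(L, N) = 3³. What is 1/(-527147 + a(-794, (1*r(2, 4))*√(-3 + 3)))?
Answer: -46/24248365 ≈ -1.8970e-6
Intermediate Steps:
r(L, N) = 27
a(H, l) = (H + l)/(-92 + l)
1/(-527147 + a(-794, (1*r(2, 4))*√(-3 + 3))) = 1/(-527147 + (-794 + (1*27)*√(-3 + 3))/(-92 + (1*27)*√(-3 + 3))) = 1/(-527147 + (-794 + 27*√0)/(-92 + 27*√0)) = 1/(-527147 + (-794 + 27*0)/(-92 + 27*0)) = 1/(-527147 + (-794 + 0)/(-92 + 0)) = 1/(-527147 - 794/(-92)) = 1/(-527147 - 1/92*(-794)) = 1/(-527147 + 397/46) = 1/(-24248365/46) = -46/24248365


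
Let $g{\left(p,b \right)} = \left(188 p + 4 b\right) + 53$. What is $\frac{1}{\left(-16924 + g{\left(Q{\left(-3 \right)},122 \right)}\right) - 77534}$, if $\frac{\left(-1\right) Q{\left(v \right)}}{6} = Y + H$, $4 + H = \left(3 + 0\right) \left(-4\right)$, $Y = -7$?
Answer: $- \frac{1}{67973} \approx -1.4712 \cdot 10^{-5}$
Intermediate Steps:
$H = -16$ ($H = -4 + \left(3 + 0\right) \left(-4\right) = -4 + 3 \left(-4\right) = -4 - 12 = -16$)
$Q{\left(v \right)} = 138$ ($Q{\left(v \right)} = - 6 \left(-7 - 16\right) = \left(-6\right) \left(-23\right) = 138$)
$g{\left(p,b \right)} = 53 + 4 b + 188 p$ ($g{\left(p,b \right)} = \left(4 b + 188 p\right) + 53 = 53 + 4 b + 188 p$)
$\frac{1}{\left(-16924 + g{\left(Q{\left(-3 \right)},122 \right)}\right) - 77534} = \frac{1}{\left(-16924 + \left(53 + 4 \cdot 122 + 188 \cdot 138\right)\right) - 77534} = \frac{1}{\left(-16924 + \left(53 + 488 + 25944\right)\right) - 77534} = \frac{1}{\left(-16924 + 26485\right) - 77534} = \frac{1}{9561 - 77534} = \frac{1}{-67973} = - \frac{1}{67973}$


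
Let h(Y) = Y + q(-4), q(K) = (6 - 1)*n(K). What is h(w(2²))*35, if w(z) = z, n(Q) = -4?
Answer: -560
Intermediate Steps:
q(K) = -20 (q(K) = (6 - 1)*(-4) = 5*(-4) = -20)
h(Y) = -20 + Y (h(Y) = Y - 20 = -20 + Y)
h(w(2²))*35 = (-20 + 2²)*35 = (-20 + 4)*35 = -16*35 = -560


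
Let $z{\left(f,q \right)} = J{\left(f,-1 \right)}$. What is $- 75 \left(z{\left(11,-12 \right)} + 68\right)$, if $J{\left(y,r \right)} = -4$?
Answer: $-4800$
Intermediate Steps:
$z{\left(f,q \right)} = -4$
$- 75 \left(z{\left(11,-12 \right)} + 68\right) = - 75 \left(-4 + 68\right) = \left(-75\right) 64 = -4800$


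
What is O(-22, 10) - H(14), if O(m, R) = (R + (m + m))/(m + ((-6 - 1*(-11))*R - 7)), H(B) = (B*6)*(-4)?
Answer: 7022/21 ≈ 334.38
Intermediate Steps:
H(B) = -24*B (H(B) = (6*B)*(-4) = -24*B)
O(m, R) = (R + 2*m)/(-7 + m + 5*R) (O(m, R) = (R + 2*m)/(m + ((-6 + 11)*R - 7)) = (R + 2*m)/(m + (5*R - 7)) = (R + 2*m)/(m + (-7 + 5*R)) = (R + 2*m)/(-7 + m + 5*R))
O(-22, 10) - H(14) = (10 + 2*(-22))/(-7 - 22 + 5*10) - (-24)*14 = (10 - 44)/(-7 - 22 + 50) - 1*(-336) = -34/21 + 336 = 7022/21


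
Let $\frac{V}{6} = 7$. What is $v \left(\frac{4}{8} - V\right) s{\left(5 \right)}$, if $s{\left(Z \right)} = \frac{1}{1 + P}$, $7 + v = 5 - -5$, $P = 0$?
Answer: $- \frac{249}{2} \approx -124.5$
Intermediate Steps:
$v = 3$ ($v = -7 + \left(5 - -5\right) = -7 + \left(5 + 5\right) = -7 + 10 = 3$)
$s{\left(Z \right)} = 1$ ($s{\left(Z \right)} = \frac{1}{1 + 0} = 1^{-1} = 1$)
$V = 42$ ($V = 6 \cdot 7 = 42$)
$v \left(\frac{4}{8} - V\right) s{\left(5 \right)} = 3 \left(\frac{4}{8} - 42\right) 1 = 3 \left(4 \cdot \frac{1}{8} - 42\right) 1 = 3 \left(\frac{1}{2} - 42\right) 1 = 3 \left(- \frac{83}{2}\right) 1 = \left(- \frac{249}{2}\right) 1 = - \frac{249}{2}$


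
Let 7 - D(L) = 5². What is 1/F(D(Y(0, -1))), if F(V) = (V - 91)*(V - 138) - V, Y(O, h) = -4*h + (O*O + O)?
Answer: 1/17022 ≈ 5.8747e-5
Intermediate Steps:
Y(O, h) = O + O² - 4*h (Y(O, h) = -4*h + (O² + O) = -4*h + (O + O²) = O + O² - 4*h)
D(L) = -18 (D(L) = 7 - 1*5² = 7 - 1*25 = 7 - 25 = -18)
F(V) = -V + (-138 + V)*(-91 + V) (F(V) = (-91 + V)*(-138 + V) - V = (-138 + V)*(-91 + V) - V = -V + (-138 + V)*(-91 + V))
1/F(D(Y(0, -1))) = 1/(12558 + (-18)² - 230*(-18)) = 1/(12558 + 324 + 4140) = 1/17022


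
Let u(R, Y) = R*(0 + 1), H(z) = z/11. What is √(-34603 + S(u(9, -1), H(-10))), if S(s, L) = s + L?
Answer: 8*I*√65406/11 ≈ 186.0*I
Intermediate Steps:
H(z) = z/11 (H(z) = z*(1/11) = z/11)
u(R, Y) = R (u(R, Y) = R*1 = R)
S(s, L) = L + s
√(-34603 + S(u(9, -1), H(-10))) = √(-34603 + ((1/11)*(-10) + 9)) = √(-34603 + (-10/11 + 9)) = √(-34603 + 89/11) = √(-380544/11) = 8*I*√65406/11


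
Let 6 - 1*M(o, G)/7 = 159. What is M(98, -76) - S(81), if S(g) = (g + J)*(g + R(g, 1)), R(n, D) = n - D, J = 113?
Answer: -32305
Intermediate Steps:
M(o, G) = -1071 (M(o, G) = 42 - 7*159 = 42 - 1113 = -1071)
S(g) = (-1 + 2*g)*(113 + g) (S(g) = (g + 113)*(g + (g - 1*1)) = (113 + g)*(g + (g - 1)) = (113 + g)*(g + (-1 + g)) = (113 + g)*(-1 + 2*g) = (-1 + 2*g)*(113 + g))
M(98, -76) - S(81) = -1071 - (-113 + 2*81² + 225*81) = -1071 - (-113 + 2*6561 + 18225) = -1071 - (-113 + 13122 + 18225) = -1071 - 1*31234 = -1071 - 31234 = -32305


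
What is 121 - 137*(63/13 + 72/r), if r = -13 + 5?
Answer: 8971/13 ≈ 690.08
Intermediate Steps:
r = -8
121 - 137*(63/13 + 72/r) = 121 - 137*(63/13 + 72/(-8)) = 121 - 137*(63*(1/13) + 72*(-⅛)) = 121 - 137*(63/13 - 9) = 121 - 137*(-54/13) = 121 + 7398/13 = 8971/13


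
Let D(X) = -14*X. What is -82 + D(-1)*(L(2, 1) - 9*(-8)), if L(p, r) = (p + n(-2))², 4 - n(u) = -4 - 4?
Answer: 3670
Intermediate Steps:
n(u) = 12 (n(u) = 4 - (-4 - 4) = 4 - 1*(-8) = 4 + 8 = 12)
L(p, r) = (12 + p)² (L(p, r) = (p + 12)² = (12 + p)²)
-82 + D(-1)*(L(2, 1) - 9*(-8)) = -82 + (-14*(-1))*((12 + 2)² - 9*(-8)) = -82 + 14*(14² + 72) = -82 + 14*(196 + 72) = -82 + 14*268 = -82 + 3752 = 3670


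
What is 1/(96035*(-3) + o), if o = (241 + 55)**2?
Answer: -1/200489 ≈ -4.9878e-6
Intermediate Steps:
o = 87616 (o = 296**2 = 87616)
1/(96035*(-3) + o) = 1/(96035*(-3) + 87616) = 1/(-288105 + 87616) = 1/(-200489) = -1/200489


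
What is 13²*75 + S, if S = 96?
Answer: 12771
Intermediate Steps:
13²*75 + S = 13²*75 + 96 = 169*75 + 96 = 12675 + 96 = 12771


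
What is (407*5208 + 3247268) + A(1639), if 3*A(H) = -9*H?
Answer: 5362007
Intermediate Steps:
A(H) = -3*H (A(H) = (-9*H)/3 = -3*H)
(407*5208 + 3247268) + A(1639) = (407*5208 + 3247268) - 3*1639 = (2119656 + 3247268) - 4917 = 5366924 - 4917 = 5362007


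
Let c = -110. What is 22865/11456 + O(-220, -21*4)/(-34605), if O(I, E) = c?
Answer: 158500697/79286976 ≈ 1.9991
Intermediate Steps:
O(I, E) = -110
22865/11456 + O(-220, -21*4)/(-34605) = 22865/11456 - 110/(-34605) = 22865*(1/11456) - 110*(-1/34605) = 22865/11456 + 22/6921 = 158500697/79286976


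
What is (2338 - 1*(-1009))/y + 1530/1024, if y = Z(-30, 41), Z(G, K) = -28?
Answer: -423061/3584 ≈ -118.04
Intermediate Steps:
y = -28
(2338 - 1*(-1009))/y + 1530/1024 = (2338 - 1*(-1009))/(-28) + 1530/1024 = (2338 + 1009)*(-1/28) + 1530*(1/1024) = 3347*(-1/28) + 765/512 = -3347/28 + 765/512 = -423061/3584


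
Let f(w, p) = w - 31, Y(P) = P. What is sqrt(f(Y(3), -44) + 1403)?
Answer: 5*sqrt(55) ≈ 37.081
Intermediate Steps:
f(w, p) = -31 + w
sqrt(f(Y(3), -44) + 1403) = sqrt((-31 + 3) + 1403) = sqrt(-28 + 1403) = sqrt(1375) = 5*sqrt(55)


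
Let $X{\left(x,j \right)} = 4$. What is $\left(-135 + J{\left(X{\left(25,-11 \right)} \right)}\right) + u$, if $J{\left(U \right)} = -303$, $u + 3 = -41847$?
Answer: $-42288$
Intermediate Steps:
$u = -41850$ ($u = -3 - 41847 = -41850$)
$\left(-135 + J{\left(X{\left(25,-11 \right)} \right)}\right) + u = \left(-135 - 303\right) - 41850 = -438 - 41850 = -42288$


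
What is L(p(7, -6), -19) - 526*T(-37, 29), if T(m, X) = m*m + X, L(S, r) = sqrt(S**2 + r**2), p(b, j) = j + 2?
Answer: -735348 + sqrt(377) ≈ -7.3533e+5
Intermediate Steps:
p(b, j) = 2 + j
T(m, X) = X + m**2 (T(m, X) = m**2 + X = X + m**2)
L(p(7, -6), -19) - 526*T(-37, 29) = sqrt((2 - 6)**2 + (-19)**2) - 526*(29 + (-37)**2) = sqrt((-4)**2 + 361) - 526*(29 + 1369) = sqrt(16 + 361) - 526*1398 = sqrt(377) - 735348 = -735348 + sqrt(377)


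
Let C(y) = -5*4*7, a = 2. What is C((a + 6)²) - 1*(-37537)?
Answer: 37397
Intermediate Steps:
C(y) = -140 (C(y) = -20*7 = -140)
C((a + 6)²) - 1*(-37537) = -140 - 1*(-37537) = -140 + 37537 = 37397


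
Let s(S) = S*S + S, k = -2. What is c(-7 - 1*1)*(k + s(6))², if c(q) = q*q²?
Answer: -819200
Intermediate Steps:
s(S) = S + S² (s(S) = S² + S = S + S²)
c(q) = q³
c(-7 - 1*1)*(k + s(6))² = (-7 - 1*1)³*(-2 + 6*(1 + 6))² = (-7 - 1)³*(-2 + 6*7)² = (-8)³*(-2 + 42)² = -512*40² = -512*1600 = -819200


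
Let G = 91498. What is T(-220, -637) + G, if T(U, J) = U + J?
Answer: 90641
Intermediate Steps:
T(U, J) = J + U
T(-220, -637) + G = (-637 - 220) + 91498 = -857 + 91498 = 90641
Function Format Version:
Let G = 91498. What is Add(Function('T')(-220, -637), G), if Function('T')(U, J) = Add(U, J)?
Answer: 90641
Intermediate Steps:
Function('T')(U, J) = Add(J, U)
Add(Function('T')(-220, -637), G) = Add(Add(-637, -220), 91498) = Add(-857, 91498) = 90641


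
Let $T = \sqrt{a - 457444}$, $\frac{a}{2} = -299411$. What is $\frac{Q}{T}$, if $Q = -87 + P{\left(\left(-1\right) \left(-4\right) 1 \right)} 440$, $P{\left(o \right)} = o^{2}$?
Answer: $- \frac{6953 i \sqrt{1056266}}{1056266} \approx - 6.7653 i$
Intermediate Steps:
$a = -598822$ ($a = 2 \left(-299411\right) = -598822$)
$T = i \sqrt{1056266}$ ($T = \sqrt{-598822 - 457444} = \sqrt{-1056266} = i \sqrt{1056266} \approx 1027.7 i$)
$Q = 6953$ ($Q = -87 + \left(\left(-1\right) \left(-4\right) 1\right)^{2} \cdot 440 = -87 + \left(4 \cdot 1\right)^{2} \cdot 440 = -87 + 4^{2} \cdot 440 = -87 + 16 \cdot 440 = -87 + 7040 = 6953$)
$\frac{Q}{T} = \frac{6953}{i \sqrt{1056266}} = 6953 \left(- \frac{i \sqrt{1056266}}{1056266}\right) = - \frac{6953 i \sqrt{1056266}}{1056266}$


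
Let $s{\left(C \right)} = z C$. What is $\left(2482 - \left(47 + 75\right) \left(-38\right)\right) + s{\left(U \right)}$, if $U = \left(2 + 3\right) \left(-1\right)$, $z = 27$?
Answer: $6983$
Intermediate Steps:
$U = -5$ ($U = 5 \left(-1\right) = -5$)
$s{\left(C \right)} = 27 C$
$\left(2482 - \left(47 + 75\right) \left(-38\right)\right) + s{\left(U \right)} = \left(2482 - \left(47 + 75\right) \left(-38\right)\right) + 27 \left(-5\right) = \left(2482 - 122 \left(-38\right)\right) - 135 = \left(2482 - -4636\right) - 135 = \left(2482 + 4636\right) - 135 = 7118 - 135 = 6983$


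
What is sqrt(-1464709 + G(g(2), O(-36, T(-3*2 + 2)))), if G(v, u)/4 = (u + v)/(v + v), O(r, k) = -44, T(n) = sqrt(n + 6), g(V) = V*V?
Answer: I*sqrt(1464729) ≈ 1210.3*I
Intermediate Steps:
g(V) = V**2
T(n) = sqrt(6 + n)
G(v, u) = 2*(u + v)/v (G(v, u) = 4*((u + v)/(v + v)) = 4*((u + v)/((2*v))) = 4*((u + v)*(1/(2*v))) = 4*((u + v)/(2*v)) = 2*(u + v)/v)
sqrt(-1464709 + G(g(2), O(-36, T(-3*2 + 2)))) = sqrt(-1464709 + (2 + 2*(-44)/2**2)) = sqrt(-1464709 + (2 + 2*(-44)/4)) = sqrt(-1464709 + (2 + 2*(-44)*(1/4))) = sqrt(-1464709 + (2 - 22)) = sqrt(-1464709 - 20) = sqrt(-1464729) = I*sqrt(1464729)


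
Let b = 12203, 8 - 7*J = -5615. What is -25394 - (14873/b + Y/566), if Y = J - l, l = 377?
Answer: -613925857631/24174143 ≈ -25396.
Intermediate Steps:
J = 5623/7 (J = 8/7 - ⅐*(-5615) = 8/7 + 5615/7 = 5623/7 ≈ 803.29)
Y = 2984/7 (Y = 5623/7 - 1*377 = 5623/7 - 377 = 2984/7 ≈ 426.29)
-25394 - (14873/b + Y/566) = -25394 - (14873/12203 + (2984/7)/566) = -25394 - (14873*(1/12203) + (2984/7)*(1/566)) = -25394 - (14873/12203 + 1492/1981) = -25394 - 1*47670289/24174143 = -25394 - 47670289/24174143 = -613925857631/24174143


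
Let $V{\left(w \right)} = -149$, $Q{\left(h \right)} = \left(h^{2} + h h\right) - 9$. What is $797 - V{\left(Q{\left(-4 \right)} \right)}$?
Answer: $946$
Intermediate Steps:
$Q{\left(h \right)} = -9 + 2 h^{2}$ ($Q{\left(h \right)} = \left(h^{2} + h^{2}\right) - 9 = 2 h^{2} - 9 = -9 + 2 h^{2}$)
$797 - V{\left(Q{\left(-4 \right)} \right)} = 797 - -149 = 797 + 149 = 946$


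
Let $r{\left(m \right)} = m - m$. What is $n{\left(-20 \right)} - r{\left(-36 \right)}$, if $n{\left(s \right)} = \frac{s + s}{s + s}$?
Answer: $1$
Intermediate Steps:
$r{\left(m \right)} = 0$
$n{\left(s \right)} = 1$ ($n{\left(s \right)} = \frac{2 s}{2 s} = 2 s \frac{1}{2 s} = 1$)
$n{\left(-20 \right)} - r{\left(-36 \right)} = 1 - 0 = 1 + 0 = 1$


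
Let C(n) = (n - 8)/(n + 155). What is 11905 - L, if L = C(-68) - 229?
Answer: 1055734/87 ≈ 12135.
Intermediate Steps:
C(n) = (-8 + n)/(155 + n)
L = -19999/87 (L = (-8 - 68)/(155 - 68) - 229 = -76/87 - 229 = -19999/87 ≈ -229.87)
11905 - L = 11905 - 1*(-19999/87) = 11905 + 19999/87 = 1055734/87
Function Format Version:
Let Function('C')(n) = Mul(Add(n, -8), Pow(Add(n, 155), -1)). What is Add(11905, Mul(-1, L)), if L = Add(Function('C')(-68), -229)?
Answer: Rational(1055734, 87) ≈ 12135.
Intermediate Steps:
Function('C')(n) = Mul(Pow(Add(155, n), -1), Add(-8, n)) (Function('C')(n) = Mul(Add(-8, n), Pow(Add(155, n), -1)) = Mul(Pow(Add(155, n), -1), Add(-8, n)))
L = Rational(-19999, 87) (L = Add(Mul(Pow(Add(155, -68), -1), Add(-8, -68)), -229) = Add(Mul(Pow(87, -1), -76), -229) = Add(Mul(Rational(1, 87), -76), -229) = Add(Rational(-76, 87), -229) = Rational(-19999, 87) ≈ -229.87)
Add(11905, Mul(-1, L)) = Add(11905, Mul(-1, Rational(-19999, 87))) = Add(11905, Rational(19999, 87)) = Rational(1055734, 87)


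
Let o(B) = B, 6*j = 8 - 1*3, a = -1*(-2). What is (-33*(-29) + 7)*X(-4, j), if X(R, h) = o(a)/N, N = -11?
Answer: -1928/11 ≈ -175.27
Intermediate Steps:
a = 2
j = ⅚ (j = (8 - 1*3)/6 = (8 - 3)/6 = (⅙)*5 = ⅚ ≈ 0.83333)
X(R, h) = -2/11 (X(R, h) = 2/(-11) = 2*(-1/11) = -2/11)
(-33*(-29) + 7)*X(-4, j) = (-33*(-29) + 7)*(-2/11) = (957 + 7)*(-2/11) = 964*(-2/11) = -1928/11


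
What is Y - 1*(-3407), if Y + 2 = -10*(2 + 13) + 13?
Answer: 3268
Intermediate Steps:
Y = -139 (Y = -2 + (-10*(2 + 13) + 13) = -2 + (-10*15 + 13) = -2 + (-150 + 13) = -2 - 137 = -139)
Y - 1*(-3407) = -139 - 1*(-3407) = -139 + 3407 = 3268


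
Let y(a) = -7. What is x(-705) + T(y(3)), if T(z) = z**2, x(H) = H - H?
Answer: 49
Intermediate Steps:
x(H) = 0
x(-705) + T(y(3)) = 0 + (-7)**2 = 0 + 49 = 49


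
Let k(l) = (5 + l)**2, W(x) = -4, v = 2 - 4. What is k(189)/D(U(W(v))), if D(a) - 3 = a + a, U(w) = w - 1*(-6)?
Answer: 37636/7 ≈ 5376.6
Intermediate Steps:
v = -2
U(w) = 6 + w (U(w) = w + 6 = 6 + w)
D(a) = 3 + 2*a (D(a) = 3 + (a + a) = 3 + 2*a)
k(189)/D(U(W(v))) = (5 + 189)**2/(3 + 2*(6 - 4)) = 194**2/(3 + 2*2) = 37636/(3 + 4) = 37636/7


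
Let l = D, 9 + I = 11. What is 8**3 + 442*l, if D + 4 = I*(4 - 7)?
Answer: -3908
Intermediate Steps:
I = 2 (I = -9 + 11 = 2)
D = -10 (D = -4 + 2*(4 - 7) = -4 + 2*(-3) = -4 - 6 = -10)
l = -10
8**3 + 442*l = 8**3 + 442*(-10) = 512 - 4420 = -3908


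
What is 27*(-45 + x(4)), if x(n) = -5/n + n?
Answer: -4563/4 ≈ -1140.8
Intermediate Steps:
x(n) = n - 5/n
27*(-45 + x(4)) = 27*(-45 + (4 - 5/4)) = 27*(-45 + 11/4) = 27*(-169/4) = -4563/4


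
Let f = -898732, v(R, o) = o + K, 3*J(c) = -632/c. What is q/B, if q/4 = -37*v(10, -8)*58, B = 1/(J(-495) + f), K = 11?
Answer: 11456347074592/495 ≈ 2.3144e+10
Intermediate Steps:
J(c) = -632/(3*c) (J(c) = (-632/c)/3 = -632/(3*c))
v(R, o) = 11 + o (v(R, o) = o + 11 = 11 + o)
B = -1485/1334616388 (B = 1/(-632/3/(-495) - 898732) = 1/(-632/3*(-1/495) - 898732) = 1/(632/1485 - 898732) = 1/(-1334616388/1485) = -1485/1334616388 ≈ -1.1127e-6)
q = -25752 (q = 4*(-37*(11 - 8)*58) = 4*(-37*3*58) = 4*(-111*58) = 4*(-6438) = -25752)
q/B = -25752/(-1485/1334616388) = -25752*(-1334616388/1485) = 11456347074592/495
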